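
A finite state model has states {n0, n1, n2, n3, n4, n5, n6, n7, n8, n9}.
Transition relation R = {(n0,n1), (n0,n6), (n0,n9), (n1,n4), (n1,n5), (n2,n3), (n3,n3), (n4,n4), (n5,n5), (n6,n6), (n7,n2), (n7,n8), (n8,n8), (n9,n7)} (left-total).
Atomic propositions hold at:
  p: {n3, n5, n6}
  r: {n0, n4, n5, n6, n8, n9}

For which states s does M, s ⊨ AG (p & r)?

{n5, n6}

Sat(p & r) = {n5, n6}
AG (p & r): greatest fixpoint, start Z0 = {n5, n6}, keep only states in Sat with every successor in Z. Already a fixed point.
Sat(AG (p & r)) = {n5, n6}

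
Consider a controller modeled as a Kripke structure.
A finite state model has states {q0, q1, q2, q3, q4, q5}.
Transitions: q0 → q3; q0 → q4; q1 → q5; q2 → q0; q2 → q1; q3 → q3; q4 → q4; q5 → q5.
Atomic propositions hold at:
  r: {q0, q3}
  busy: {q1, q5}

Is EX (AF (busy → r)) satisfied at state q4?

Sat(busy → r) = {q0, q2, q3, q4}
AF (busy → r): least fixpoint, start Z0 = {q0, q2, q3, q4}, add states with every successor in Z. Already a fixed point.
Sat(AF (busy → r)) = {q0, q2, q3, q4}
Sat(EX (AF (busy → r))) = {s : some successor in {q0, q2, q3, q4}} = {q0, q2, q3, q4}
q4 ∈ Sat(EX (AF (busy → r))) = {q0, q2, q3, q4}, so the formula holds at q4.

Yes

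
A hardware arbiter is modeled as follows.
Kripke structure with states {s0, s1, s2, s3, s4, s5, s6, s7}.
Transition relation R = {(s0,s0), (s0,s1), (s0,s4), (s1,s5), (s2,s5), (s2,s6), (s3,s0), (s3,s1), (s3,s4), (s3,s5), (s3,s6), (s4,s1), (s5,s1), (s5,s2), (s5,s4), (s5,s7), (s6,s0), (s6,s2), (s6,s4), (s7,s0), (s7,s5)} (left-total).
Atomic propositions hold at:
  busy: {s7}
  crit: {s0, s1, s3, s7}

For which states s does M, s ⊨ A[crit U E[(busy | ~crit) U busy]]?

{s1, s2, s5, s6, s7}

Sat(~crit) = {s2, s4, s5, s6}
Sat(busy | ~crit) = {s2, s4, s5, s6, s7}
E[(busy | ~crit) U busy]: least fixpoint, start Z0 = Sat(busy) = {s7}, add states in Sat(busy | ~crit) with some successor in Z. Z1 = {s5, s7}; Z2 = {s2, s5, s7}; Z3 = {s2, s5, s6, s7}; fixed.
Sat(E[(busy | ~crit) U busy]) = {s2, s5, s6, s7}
A[crit U E[(busy | ~crit) U busy]]: least fixpoint, start Z0 = Sat(E[(busy | ~crit) U busy]) = {s2, s5, s6, s7}, add states in Sat(crit) with every successor in Z. Z1 = {s1, s2, s5, s6, s7}; fixed.
Sat(A[crit U E[(busy | ~crit) U busy]]) = {s1, s2, s5, s6, s7}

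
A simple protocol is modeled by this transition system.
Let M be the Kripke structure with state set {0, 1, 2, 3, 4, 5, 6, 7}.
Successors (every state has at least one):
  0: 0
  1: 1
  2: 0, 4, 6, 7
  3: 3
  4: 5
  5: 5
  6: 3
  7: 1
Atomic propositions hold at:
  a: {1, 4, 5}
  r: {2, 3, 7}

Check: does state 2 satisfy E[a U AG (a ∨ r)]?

No

Sat(a ∨ r) = {1, 2, 3, 4, 5, 7}
AG (a ∨ r): greatest fixpoint, start Z0 = {1, 2, 3, 4, 5, 7}, keep only states in Sat with every successor in Z. Z1 = {1, 3, 4, 5, 7}; fixed.
Sat(AG (a ∨ r)) = {1, 3, 4, 5, 7}
E[a U AG (a ∨ r)]: least fixpoint, start Z0 = Sat(AG (a ∨ r)) = {1, 3, 4, 5, 7}, add states in Sat(a) with some successor in Z. Already a fixed point.
Sat(E[a U AG (a ∨ r)]) = {1, 3, 4, 5, 7}
2 ∉ Sat(E[a U AG (a ∨ r)]) = {1, 3, 4, 5, 7}, so the formula does not hold at 2.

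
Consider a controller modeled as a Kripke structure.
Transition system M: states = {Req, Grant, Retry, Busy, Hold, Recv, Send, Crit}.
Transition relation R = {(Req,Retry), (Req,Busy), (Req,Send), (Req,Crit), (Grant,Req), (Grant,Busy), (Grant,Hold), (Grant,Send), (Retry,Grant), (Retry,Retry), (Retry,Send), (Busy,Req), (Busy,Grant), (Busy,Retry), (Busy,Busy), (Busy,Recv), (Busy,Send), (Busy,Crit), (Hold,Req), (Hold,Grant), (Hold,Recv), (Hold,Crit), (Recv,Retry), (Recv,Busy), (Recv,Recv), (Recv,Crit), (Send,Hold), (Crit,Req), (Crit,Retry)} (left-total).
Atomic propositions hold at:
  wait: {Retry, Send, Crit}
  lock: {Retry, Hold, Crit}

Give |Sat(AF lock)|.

4

AF lock: least fixpoint, start Z0 = {Retry, Hold, Crit}, add states with every successor in Z. Z1 = {Retry, Hold, Send, Crit}; fixed.
Sat(AF lock) = {Retry, Hold, Send, Crit}
|Sat(AF lock)| = |{Retry, Hold, Send, Crit}| = 4.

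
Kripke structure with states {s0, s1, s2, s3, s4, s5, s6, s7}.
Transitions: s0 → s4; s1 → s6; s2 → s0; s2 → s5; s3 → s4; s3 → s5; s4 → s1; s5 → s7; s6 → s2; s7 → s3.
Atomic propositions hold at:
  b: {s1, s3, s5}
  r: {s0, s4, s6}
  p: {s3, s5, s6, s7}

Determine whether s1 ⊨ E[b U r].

E[b U r]: least fixpoint, start Z0 = Sat(r) = {s0, s4, s6}, add states in Sat(b) with some successor in Z. Z1 = {s0, s1, s3, s4, s6}; fixed.
Sat(E[b U r]) = {s0, s1, s3, s4, s6}
s1 ∈ Sat(E[b U r]) = {s0, s1, s3, s4, s6}, so the formula holds at s1.

Yes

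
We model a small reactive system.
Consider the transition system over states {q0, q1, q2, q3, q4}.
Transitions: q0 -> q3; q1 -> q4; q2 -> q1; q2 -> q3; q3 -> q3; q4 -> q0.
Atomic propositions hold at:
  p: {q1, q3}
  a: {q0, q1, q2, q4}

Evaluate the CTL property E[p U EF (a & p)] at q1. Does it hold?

Sat(a & p) = {q1}
EF (a & p): least fixpoint, start Z0 = {q1}, add states with some successor in Z. Z1 = {q1, q2}; fixed.
Sat(EF (a & p)) = {q1, q2}
E[p U EF (a & p)]: least fixpoint, start Z0 = Sat(EF (a & p)) = {q1, q2}, add states in Sat(p) with some successor in Z. Already a fixed point.
Sat(E[p U EF (a & p)]) = {q1, q2}
q1 ∈ Sat(E[p U EF (a & p)]) = {q1, q2}, so the formula holds at q1.

Yes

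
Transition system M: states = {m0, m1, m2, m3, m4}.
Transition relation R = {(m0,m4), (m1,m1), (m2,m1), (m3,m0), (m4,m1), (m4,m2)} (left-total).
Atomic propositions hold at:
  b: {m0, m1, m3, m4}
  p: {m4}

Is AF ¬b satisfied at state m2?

Sat(¬b) = {m2}
AF ¬b: least fixpoint, start Z0 = {m2}, add states with every successor in Z. Already a fixed point.
Sat(AF ¬b) = {m2}
m2 ∈ Sat(AF ¬b) = {m2}, so the formula holds at m2.

Yes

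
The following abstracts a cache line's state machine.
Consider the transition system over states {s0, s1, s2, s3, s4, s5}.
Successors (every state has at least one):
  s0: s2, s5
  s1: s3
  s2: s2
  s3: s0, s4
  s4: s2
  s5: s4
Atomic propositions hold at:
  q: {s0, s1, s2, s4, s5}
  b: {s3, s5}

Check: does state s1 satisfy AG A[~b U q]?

No

Sat(~b) = {s0, s1, s2, s4}
A[~b U q]: least fixpoint, start Z0 = Sat(q) = {s0, s1, s2, s4, s5}, add states in Sat(~b) with every successor in Z. Already a fixed point.
Sat(A[~b U q]) = {s0, s1, s2, s4, s5}
AG A[~b U q]: greatest fixpoint, start Z0 = {s0, s1, s2, s4, s5}, keep only states in Sat with every successor in Z. Z1 = {s0, s2, s4, s5}; fixed.
Sat(AG A[~b U q]) = {s0, s2, s4, s5}
s1 ∉ Sat(AG A[~b U q]) = {s0, s2, s4, s5}, so the formula does not hold at s1.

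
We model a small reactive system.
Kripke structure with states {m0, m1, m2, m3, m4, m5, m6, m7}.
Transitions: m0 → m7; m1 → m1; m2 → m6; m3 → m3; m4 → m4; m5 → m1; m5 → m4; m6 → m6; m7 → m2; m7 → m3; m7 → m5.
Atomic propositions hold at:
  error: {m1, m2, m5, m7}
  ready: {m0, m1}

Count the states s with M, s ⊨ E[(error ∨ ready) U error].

5

Sat(error ∨ ready) = {m0, m1, m2, m5, m7}
E[(error ∨ ready) U error]: least fixpoint, start Z0 = Sat(error) = {m1, m2, m5, m7}, add states in Sat(error ∨ ready) with some successor in Z. Z1 = {m0, m1, m2, m5, m7}; fixed.
Sat(E[(error ∨ ready) U error]) = {m0, m1, m2, m5, m7}
|Sat(E[(error ∨ ready) U error])| = |{m0, m1, m2, m5, m7}| = 5.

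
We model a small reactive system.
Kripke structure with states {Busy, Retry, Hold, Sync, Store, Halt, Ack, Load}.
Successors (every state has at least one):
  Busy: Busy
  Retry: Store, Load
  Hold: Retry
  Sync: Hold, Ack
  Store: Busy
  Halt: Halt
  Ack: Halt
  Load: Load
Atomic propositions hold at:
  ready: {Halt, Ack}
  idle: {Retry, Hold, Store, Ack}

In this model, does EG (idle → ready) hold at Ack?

Sat(idle → ready) = {Busy, Sync, Halt, Ack, Load}
EG (idle → ready): greatest fixpoint, start Z0 = {Busy, Sync, Halt, Ack, Load}, keep only states in Sat with some successor in Z. Already a fixed point.
Sat(EG (idle → ready)) = {Busy, Sync, Halt, Ack, Load}
Ack ∈ Sat(EG (idle → ready)) = {Busy, Sync, Halt, Ack, Load}, so the formula holds at Ack.

Yes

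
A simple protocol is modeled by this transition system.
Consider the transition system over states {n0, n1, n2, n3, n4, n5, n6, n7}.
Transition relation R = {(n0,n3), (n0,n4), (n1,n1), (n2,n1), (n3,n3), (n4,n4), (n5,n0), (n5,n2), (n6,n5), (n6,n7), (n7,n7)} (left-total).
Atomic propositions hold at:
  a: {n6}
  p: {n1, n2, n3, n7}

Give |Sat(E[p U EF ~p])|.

Sat(~p) = {n0, n4, n5, n6}
EF ~p: least fixpoint, start Z0 = {n0, n4, n5, n6}, add states with some successor in Z. Already a fixed point.
Sat(EF ~p) = {n0, n4, n5, n6}
E[p U EF ~p]: least fixpoint, start Z0 = Sat(EF ~p) = {n0, n4, n5, n6}, add states in Sat(p) with some successor in Z. Already a fixed point.
Sat(E[p U EF ~p]) = {n0, n4, n5, n6}
|Sat(E[p U EF ~p])| = |{n0, n4, n5, n6}| = 4.

4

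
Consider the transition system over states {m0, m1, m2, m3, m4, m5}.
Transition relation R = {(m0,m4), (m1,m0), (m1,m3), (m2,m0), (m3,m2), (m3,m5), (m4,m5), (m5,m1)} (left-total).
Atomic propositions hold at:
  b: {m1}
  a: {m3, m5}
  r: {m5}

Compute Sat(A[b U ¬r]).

{m0, m1, m2, m3, m4}

Sat(¬r) = {m0, m1, m2, m3, m4}
A[b U ¬r]: least fixpoint, start Z0 = Sat(¬r) = {m0, m1, m2, m3, m4}, add states in Sat(b) with every successor in Z. Already a fixed point.
Sat(A[b U ¬r]) = {m0, m1, m2, m3, m4}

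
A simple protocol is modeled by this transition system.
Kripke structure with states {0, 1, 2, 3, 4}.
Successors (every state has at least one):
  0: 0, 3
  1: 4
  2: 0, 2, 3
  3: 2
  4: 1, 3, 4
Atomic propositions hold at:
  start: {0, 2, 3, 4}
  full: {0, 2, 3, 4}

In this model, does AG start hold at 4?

AG start: greatest fixpoint, start Z0 = {0, 2, 3, 4}, keep only states in Sat with every successor in Z. Z1 = {0, 2, 3}; fixed.
Sat(AG start) = {0, 2, 3}
4 ∉ Sat(AG start) = {0, 2, 3}, so the formula does not hold at 4.

No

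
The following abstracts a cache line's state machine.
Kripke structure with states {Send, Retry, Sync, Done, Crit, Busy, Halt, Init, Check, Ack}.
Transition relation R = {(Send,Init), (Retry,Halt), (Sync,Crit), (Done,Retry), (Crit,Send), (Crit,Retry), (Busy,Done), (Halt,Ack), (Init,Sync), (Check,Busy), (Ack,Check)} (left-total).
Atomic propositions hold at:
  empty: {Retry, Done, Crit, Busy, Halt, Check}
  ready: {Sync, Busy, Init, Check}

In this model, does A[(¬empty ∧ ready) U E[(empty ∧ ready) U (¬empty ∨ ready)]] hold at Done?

Sat(¬empty) = {Send, Sync, Init, Ack}
Sat(¬empty ∧ ready) = {Sync, Init}
Sat(empty ∧ ready) = {Busy, Check}
Sat(¬empty ∨ ready) = {Send, Sync, Busy, Init, Check, Ack}
E[(empty ∧ ready) U (¬empty ∨ ready)]: least fixpoint, start Z0 = Sat((¬empty ∨ ready)) = {Send, Sync, Busy, Init, Check, Ack}, add states in Sat(empty ∧ ready) with some successor in Z. Already a fixed point.
Sat(E[(empty ∧ ready) U (¬empty ∨ ready)]) = {Send, Sync, Busy, Init, Check, Ack}
A[(¬empty ∧ ready) U E[(empty ∧ ready) U (¬empty ∨ ready)]]: least fixpoint, start Z0 = Sat(E[(empty ∧ ready) U (¬empty ∨ ready)]) = {Send, Sync, Busy, Init, Check, Ack}, add states in Sat(¬empty ∧ ready) with every successor in Z. Already a fixed point.
Sat(A[(¬empty ∧ ready) U E[(empty ∧ ready) U (¬empty ∨ ready)]]) = {Send, Sync, Busy, Init, Check, Ack}
Done ∉ Sat(A[(¬empty ∧ ready) U E[(empty ∧ ready) U (¬empty ∨ ready)]]) = {Send, Sync, Busy, Init, Check, Ack}, so the formula does not hold at Done.

No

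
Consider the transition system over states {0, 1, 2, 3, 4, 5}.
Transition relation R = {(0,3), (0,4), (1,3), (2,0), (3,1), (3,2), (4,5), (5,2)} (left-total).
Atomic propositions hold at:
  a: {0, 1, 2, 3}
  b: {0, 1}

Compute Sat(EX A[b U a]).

A[b U a]: least fixpoint, start Z0 = Sat(a) = {0, 1, 2, 3}, add states in Sat(b) with every successor in Z. Already a fixed point.
Sat(A[b U a]) = {0, 1, 2, 3}
Sat(EX A[b U a]) = {s : some successor in {0, 1, 2, 3}} = {0, 1, 2, 3, 5}

{0, 1, 2, 3, 5}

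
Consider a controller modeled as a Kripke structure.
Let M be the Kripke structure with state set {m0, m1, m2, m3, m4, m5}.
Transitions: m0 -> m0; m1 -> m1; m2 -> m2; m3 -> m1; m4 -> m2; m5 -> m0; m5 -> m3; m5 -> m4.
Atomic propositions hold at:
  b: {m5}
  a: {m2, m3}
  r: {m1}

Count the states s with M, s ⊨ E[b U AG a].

AG a: greatest fixpoint, start Z0 = {m2, m3}, keep only states in Sat with every successor in Z. Z1 = {m2}; fixed.
Sat(AG a) = {m2}
E[b U AG a]: least fixpoint, start Z0 = Sat(AG a) = {m2}, add states in Sat(b) with some successor in Z. Already a fixed point.
Sat(E[b U AG a]) = {m2}
|Sat(E[b U AG a])| = |{m2}| = 1.

1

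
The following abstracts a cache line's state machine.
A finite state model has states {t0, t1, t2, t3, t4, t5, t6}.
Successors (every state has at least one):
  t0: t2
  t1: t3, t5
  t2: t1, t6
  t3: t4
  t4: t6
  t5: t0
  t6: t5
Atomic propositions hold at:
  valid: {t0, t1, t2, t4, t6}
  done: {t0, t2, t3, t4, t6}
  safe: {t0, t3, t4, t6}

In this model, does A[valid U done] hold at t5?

A[valid U done]: least fixpoint, start Z0 = Sat(done) = {t0, t2, t3, t4, t6}, add states in Sat(valid) with every successor in Z. Already a fixed point.
Sat(A[valid U done]) = {t0, t2, t3, t4, t6}
t5 ∉ Sat(A[valid U done]) = {t0, t2, t3, t4, t6}, so the formula does not hold at t5.

No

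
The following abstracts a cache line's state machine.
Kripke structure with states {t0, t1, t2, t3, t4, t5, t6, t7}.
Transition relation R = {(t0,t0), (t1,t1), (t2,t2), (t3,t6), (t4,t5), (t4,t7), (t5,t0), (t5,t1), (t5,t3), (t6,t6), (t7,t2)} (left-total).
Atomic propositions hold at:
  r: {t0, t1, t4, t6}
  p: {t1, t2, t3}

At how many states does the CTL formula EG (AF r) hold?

6

AF r: least fixpoint, start Z0 = {t0, t1, t4, t6}, add states with every successor in Z. Z1 = {t0, t1, t3, t4, t6}; Z2 = {t0, t1, t3, t4, t5, t6}; fixed.
Sat(AF r) = {t0, t1, t3, t4, t5, t6}
EG (AF r): greatest fixpoint, start Z0 = {t0, t1, t3, t4, t5, t6}, keep only states in Sat with some successor in Z. Already a fixed point.
Sat(EG (AF r)) = {t0, t1, t3, t4, t5, t6}
|Sat(EG (AF r))| = |{t0, t1, t3, t4, t5, t6}| = 6.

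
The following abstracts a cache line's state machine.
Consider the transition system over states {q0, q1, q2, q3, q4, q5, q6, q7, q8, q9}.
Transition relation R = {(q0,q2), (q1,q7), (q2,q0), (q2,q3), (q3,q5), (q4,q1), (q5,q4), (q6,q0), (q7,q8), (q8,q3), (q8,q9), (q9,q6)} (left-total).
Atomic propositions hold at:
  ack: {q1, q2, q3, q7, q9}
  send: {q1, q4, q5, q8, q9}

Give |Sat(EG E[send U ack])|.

E[send U ack]: least fixpoint, start Z0 = Sat(ack) = {q1, q2, q3, q7, q9}, add states in Sat(send) with some successor in Z. Z1 = {q1, q2, q3, q4, q7, q8, q9}; Z2 = {q1, q2, q3, q4, q5, q7, q8, q9}; fixed.
Sat(E[send U ack]) = {q1, q2, q3, q4, q5, q7, q8, q9}
EG E[send U ack]: greatest fixpoint, start Z0 = {q1, q2, q3, q4, q5, q7, q8, q9}, keep only states in Sat with some successor in Z. Z1 = {q1, q2, q3, q4, q5, q7, q8}; fixed.
Sat(EG E[send U ack]) = {q1, q2, q3, q4, q5, q7, q8}
|Sat(EG E[send U ack])| = |{q1, q2, q3, q4, q5, q7, q8}| = 7.

7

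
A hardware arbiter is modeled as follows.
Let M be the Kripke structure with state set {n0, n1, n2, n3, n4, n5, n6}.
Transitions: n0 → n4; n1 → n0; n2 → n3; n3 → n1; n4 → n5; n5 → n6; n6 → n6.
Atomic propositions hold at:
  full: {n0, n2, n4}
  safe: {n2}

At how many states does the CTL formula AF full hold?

5

AF full: least fixpoint, start Z0 = {n0, n2, n4}, add states with every successor in Z. Z1 = {n0, n1, n2, n4}; Z2 = {n0, n1, n2, n3, n4}; fixed.
Sat(AF full) = {n0, n1, n2, n3, n4}
|Sat(AF full)| = |{n0, n1, n2, n3, n4}| = 5.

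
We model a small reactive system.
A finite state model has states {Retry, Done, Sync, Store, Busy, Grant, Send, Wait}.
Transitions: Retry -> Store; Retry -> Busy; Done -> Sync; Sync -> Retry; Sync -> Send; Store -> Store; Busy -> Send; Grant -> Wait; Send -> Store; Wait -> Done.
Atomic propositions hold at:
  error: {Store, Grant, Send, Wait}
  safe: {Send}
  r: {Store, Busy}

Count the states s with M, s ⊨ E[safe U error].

E[safe U error]: least fixpoint, start Z0 = Sat(error) = {Store, Grant, Send, Wait}, add states in Sat(safe) with some successor in Z. Already a fixed point.
Sat(E[safe U error]) = {Store, Grant, Send, Wait}
|Sat(E[safe U error])| = |{Store, Grant, Send, Wait}| = 4.

4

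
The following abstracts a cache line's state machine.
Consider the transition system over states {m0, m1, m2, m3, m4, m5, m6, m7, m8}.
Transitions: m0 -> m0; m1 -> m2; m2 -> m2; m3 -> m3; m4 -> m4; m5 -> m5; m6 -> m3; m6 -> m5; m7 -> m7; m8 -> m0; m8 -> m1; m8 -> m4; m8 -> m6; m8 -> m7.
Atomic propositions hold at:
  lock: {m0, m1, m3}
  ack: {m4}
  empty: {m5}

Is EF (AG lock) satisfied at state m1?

AG lock: greatest fixpoint, start Z0 = {m0, m1, m3}, keep only states in Sat with every successor in Z. Z1 = {m0, m3}; fixed.
Sat(AG lock) = {m0, m3}
EF (AG lock): least fixpoint, start Z0 = {m0, m3}, add states with some successor in Z. Z1 = {m0, m3, m6, m8}; fixed.
Sat(EF (AG lock)) = {m0, m3, m6, m8}
m1 ∉ Sat(EF (AG lock)) = {m0, m3, m6, m8}, so the formula does not hold at m1.

No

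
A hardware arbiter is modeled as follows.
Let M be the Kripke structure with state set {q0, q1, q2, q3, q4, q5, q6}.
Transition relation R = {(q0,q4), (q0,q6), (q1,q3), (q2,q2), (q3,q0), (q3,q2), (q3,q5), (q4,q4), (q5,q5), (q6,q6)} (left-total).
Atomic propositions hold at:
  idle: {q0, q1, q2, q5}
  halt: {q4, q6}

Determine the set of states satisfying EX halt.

{q0, q4, q6}

Sat(EX halt) = {s : some successor in {q4, q6}} = {q0, q4, q6}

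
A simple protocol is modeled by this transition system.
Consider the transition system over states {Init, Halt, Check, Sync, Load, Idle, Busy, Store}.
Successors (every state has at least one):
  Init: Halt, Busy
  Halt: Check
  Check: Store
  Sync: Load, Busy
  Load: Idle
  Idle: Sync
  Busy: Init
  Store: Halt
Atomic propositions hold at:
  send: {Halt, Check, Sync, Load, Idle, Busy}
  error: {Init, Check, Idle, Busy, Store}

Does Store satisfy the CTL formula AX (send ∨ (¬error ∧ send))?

Yes

Sat(¬error) = {Halt, Sync, Load}
Sat(¬error ∧ send) = {Halt, Sync, Load}
Sat(send ∨ (¬error ∧ send)) = {Halt, Check, Sync, Load, Idle, Busy}
Sat(AX (send ∨ (¬error ∧ send))) = {s : every successor in {Halt, Check, Sync, Load, Idle, Busy}} = {Init, Halt, Sync, Load, Idle, Store}
Store ∈ Sat(AX (send ∨ (¬error ∧ send))) = {Init, Halt, Sync, Load, Idle, Store}, so the formula holds at Store.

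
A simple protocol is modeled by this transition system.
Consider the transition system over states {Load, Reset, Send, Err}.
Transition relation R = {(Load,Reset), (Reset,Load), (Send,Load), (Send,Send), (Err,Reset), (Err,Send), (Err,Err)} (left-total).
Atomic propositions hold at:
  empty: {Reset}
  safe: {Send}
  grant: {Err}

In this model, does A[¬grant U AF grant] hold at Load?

Sat(¬grant) = {Load, Reset, Send}
AF grant: least fixpoint, start Z0 = {Err}, add states with every successor in Z. Already a fixed point.
Sat(AF grant) = {Err}
A[¬grant U AF grant]: least fixpoint, start Z0 = Sat(AF grant) = {Err}, add states in Sat(¬grant) with every successor in Z. Already a fixed point.
Sat(A[¬grant U AF grant]) = {Err}
Load ∉ Sat(A[¬grant U AF grant]) = {Err}, so the formula does not hold at Load.

No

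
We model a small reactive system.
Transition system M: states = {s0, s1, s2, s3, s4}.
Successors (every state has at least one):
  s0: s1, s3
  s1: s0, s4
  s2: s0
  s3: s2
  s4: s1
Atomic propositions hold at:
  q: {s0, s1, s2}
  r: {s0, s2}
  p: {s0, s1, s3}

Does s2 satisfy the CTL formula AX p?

Sat(AX p) = {s : every successor in {s0, s1, s3}} = {s0, s2, s4}
s2 ∈ Sat(AX p) = {s0, s2, s4}, so the formula holds at s2.

Yes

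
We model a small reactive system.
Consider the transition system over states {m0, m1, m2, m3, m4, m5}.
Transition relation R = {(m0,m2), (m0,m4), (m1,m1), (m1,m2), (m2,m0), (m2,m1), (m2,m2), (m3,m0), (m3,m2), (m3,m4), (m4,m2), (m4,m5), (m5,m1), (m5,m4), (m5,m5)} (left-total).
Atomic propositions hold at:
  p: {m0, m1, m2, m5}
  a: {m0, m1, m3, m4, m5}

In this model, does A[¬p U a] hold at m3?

Sat(¬p) = {m3, m4}
A[¬p U a]: least fixpoint, start Z0 = Sat(a) = {m0, m1, m3, m4, m5}, add states in Sat(¬p) with every successor in Z. Already a fixed point.
Sat(A[¬p U a]) = {m0, m1, m3, m4, m5}
m3 ∈ Sat(A[¬p U a]) = {m0, m1, m3, m4, m5}, so the formula holds at m3.

Yes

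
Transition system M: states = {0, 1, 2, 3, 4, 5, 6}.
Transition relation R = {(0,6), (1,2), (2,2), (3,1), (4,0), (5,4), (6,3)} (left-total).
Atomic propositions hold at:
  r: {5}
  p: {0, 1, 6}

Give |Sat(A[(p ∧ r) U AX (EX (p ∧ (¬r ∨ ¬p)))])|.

Sat(p ∧ r) = ∅
Sat(¬r) = {0, 1, 2, 3, 4, 6}
Sat(¬p) = {2, 3, 4, 5}
Sat(¬r ∨ ¬p) = {0, 1, 2, 3, 4, 5, 6}
Sat(p ∧ (¬r ∨ ¬p)) = {0, 1, 6}
Sat(EX (p ∧ (¬r ∨ ¬p))) = {s : some successor in {0, 1, 6}} = {0, 3, 4}
Sat(AX (EX (p ∧ (¬r ∨ ¬p)))) = {s : every successor in {0, 3, 4}} = {4, 5, 6}
A[(p ∧ r) U AX (EX (p ∧ (¬r ∨ ¬p)))]: least fixpoint, start Z0 = Sat(AX (EX (p ∧ (¬r ∨ ¬p)))) = {4, 5, 6}, add states in Sat(p ∧ r) with every successor in Z. Already a fixed point.
Sat(A[(p ∧ r) U AX (EX (p ∧ (¬r ∨ ¬p)))]) = {4, 5, 6}
|Sat(A[(p ∧ r) U AX (EX (p ∧ (¬r ∨ ¬p)))])| = |{4, 5, 6}| = 3.

3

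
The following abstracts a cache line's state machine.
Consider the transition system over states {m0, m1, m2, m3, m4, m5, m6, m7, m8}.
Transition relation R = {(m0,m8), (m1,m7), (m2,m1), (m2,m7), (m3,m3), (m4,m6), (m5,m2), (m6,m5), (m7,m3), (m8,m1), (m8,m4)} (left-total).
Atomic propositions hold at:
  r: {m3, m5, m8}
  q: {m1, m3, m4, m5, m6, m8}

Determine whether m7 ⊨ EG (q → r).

Yes

Sat(q → r) = {m0, m2, m3, m5, m7, m8}
EG (q → r): greatest fixpoint, start Z0 = {m0, m2, m3, m5, m7, m8}, keep only states in Sat with some successor in Z. Z1 = {m0, m2, m3, m5, m7}; Z2 = {m2, m3, m5, m7}; fixed.
Sat(EG (q → r)) = {m2, m3, m5, m7}
m7 ∈ Sat(EG (q → r)) = {m2, m3, m5, m7}, so the formula holds at m7.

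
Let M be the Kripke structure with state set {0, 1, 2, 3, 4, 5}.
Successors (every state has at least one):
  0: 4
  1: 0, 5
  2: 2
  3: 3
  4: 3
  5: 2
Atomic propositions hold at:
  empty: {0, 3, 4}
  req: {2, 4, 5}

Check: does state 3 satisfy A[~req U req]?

Sat(~req) = {0, 1, 3}
A[~req U req]: least fixpoint, start Z0 = Sat(req) = {2, 4, 5}, add states in Sat(~req) with every successor in Z. Z1 = {0, 2, 4, 5}; Z2 = {0, 1, 2, 4, 5}; fixed.
Sat(A[~req U req]) = {0, 1, 2, 4, 5}
3 ∉ Sat(A[~req U req]) = {0, 1, 2, 4, 5}, so the formula does not hold at 3.

No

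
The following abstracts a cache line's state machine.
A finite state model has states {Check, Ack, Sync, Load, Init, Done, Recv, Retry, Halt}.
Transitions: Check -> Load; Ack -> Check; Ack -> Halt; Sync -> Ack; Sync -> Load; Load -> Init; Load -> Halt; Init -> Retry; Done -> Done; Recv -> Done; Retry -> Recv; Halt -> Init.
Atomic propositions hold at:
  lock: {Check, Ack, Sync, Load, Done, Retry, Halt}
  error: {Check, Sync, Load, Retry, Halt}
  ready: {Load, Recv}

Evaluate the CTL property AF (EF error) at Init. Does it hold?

Yes

EF error: least fixpoint, start Z0 = {Check, Sync, Load, Retry, Halt}, add states with some successor in Z. Z1 = {Check, Ack, Sync, Load, Init, Retry, Halt}; fixed.
Sat(EF error) = {Check, Ack, Sync, Load, Init, Retry, Halt}
AF (EF error): least fixpoint, start Z0 = {Check, Ack, Sync, Load, Init, Retry, Halt}, add states with every successor in Z. Already a fixed point.
Sat(AF (EF error)) = {Check, Ack, Sync, Load, Init, Retry, Halt}
Init ∈ Sat(AF (EF error)) = {Check, Ack, Sync, Load, Init, Retry, Halt}, so the formula holds at Init.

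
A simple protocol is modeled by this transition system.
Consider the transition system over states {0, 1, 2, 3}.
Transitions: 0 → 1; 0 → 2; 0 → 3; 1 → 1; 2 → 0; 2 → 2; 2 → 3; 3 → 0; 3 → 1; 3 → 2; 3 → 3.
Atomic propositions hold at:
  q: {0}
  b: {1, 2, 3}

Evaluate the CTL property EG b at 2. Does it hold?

EG b: greatest fixpoint, start Z0 = {1, 2, 3}, keep only states in Sat with some successor in Z. Already a fixed point.
Sat(EG b) = {1, 2, 3}
2 ∈ Sat(EG b) = {1, 2, 3}, so the formula holds at 2.

Yes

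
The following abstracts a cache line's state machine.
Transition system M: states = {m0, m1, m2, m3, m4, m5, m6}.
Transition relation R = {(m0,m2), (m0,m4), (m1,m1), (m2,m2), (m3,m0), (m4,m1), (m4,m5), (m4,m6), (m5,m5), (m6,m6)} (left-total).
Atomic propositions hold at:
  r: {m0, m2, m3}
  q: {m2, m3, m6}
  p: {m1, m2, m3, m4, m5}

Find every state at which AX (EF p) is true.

{m0, m1, m2, m3, m5}

EF p: least fixpoint, start Z0 = {m1, m2, m3, m4, m5}, add states with some successor in Z. Z1 = {m0, m1, m2, m3, m4, m5}; fixed.
Sat(EF p) = {m0, m1, m2, m3, m4, m5}
Sat(AX (EF p)) = {s : every successor in {m0, m1, m2, m3, m4, m5}} = {m0, m1, m2, m3, m5}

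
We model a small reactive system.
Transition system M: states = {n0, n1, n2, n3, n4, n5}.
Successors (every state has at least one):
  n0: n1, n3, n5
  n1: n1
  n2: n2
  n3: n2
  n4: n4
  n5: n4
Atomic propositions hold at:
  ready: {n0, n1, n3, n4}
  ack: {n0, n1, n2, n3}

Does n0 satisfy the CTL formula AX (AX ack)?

Sat(AX ack) = {s : every successor in {n0, n1, n2, n3}} = {n1, n2, n3}
Sat(AX (AX ack)) = {s : every successor in {n1, n2, n3}} = {n1, n2, n3}
n0 ∉ Sat(AX (AX ack)) = {n1, n2, n3}, so the formula does not hold at n0.

No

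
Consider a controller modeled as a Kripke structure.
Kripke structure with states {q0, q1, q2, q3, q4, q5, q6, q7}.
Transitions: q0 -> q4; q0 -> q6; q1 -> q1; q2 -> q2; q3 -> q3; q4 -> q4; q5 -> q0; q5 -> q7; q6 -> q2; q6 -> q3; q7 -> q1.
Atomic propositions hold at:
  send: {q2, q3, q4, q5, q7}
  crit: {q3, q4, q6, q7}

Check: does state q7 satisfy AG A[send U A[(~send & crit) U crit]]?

No

Sat(~send) = {q0, q1, q6}
Sat(~send & crit) = {q6}
A[(~send & crit) U crit]: least fixpoint, start Z0 = Sat(crit) = {q3, q4, q6, q7}, add states in Sat(~send & crit) with every successor in Z. Already a fixed point.
Sat(A[(~send & crit) U crit]) = {q3, q4, q6, q7}
A[send U A[(~send & crit) U crit]]: least fixpoint, start Z0 = Sat(A[(~send & crit) U crit]) = {q3, q4, q6, q7}, add states in Sat(send) with every successor in Z. Already a fixed point.
Sat(A[send U A[(~send & crit) U crit]]) = {q3, q4, q6, q7}
AG A[send U A[(~send & crit) U crit]]: greatest fixpoint, start Z0 = {q3, q4, q6, q7}, keep only states in Sat with every successor in Z. Z1 = {q3, q4}; fixed.
Sat(AG A[send U A[(~send & crit) U crit]]) = {q3, q4}
q7 ∉ Sat(AG A[send U A[(~send & crit) U crit]]) = {q3, q4}, so the formula does not hold at q7.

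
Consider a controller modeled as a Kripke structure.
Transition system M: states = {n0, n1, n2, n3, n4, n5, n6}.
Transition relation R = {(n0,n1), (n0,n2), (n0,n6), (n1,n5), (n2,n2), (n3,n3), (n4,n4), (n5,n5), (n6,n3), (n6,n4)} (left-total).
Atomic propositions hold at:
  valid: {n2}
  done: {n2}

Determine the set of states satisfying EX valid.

{n0, n2}

Sat(EX valid) = {s : some successor in {n2}} = {n0, n2}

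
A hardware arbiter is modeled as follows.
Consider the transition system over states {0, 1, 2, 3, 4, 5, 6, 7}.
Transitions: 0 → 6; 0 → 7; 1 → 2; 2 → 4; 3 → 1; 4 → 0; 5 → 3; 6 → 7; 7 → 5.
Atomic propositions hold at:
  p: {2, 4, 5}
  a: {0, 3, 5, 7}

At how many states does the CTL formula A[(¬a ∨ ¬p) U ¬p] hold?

7

Sat(¬a) = {1, 2, 4, 6}
Sat(¬p) = {0, 1, 3, 6, 7}
Sat(¬a ∨ ¬p) = {0, 1, 2, 3, 4, 6, 7}
A[(¬a ∨ ¬p) U ¬p]: least fixpoint, start Z0 = Sat(¬p) = {0, 1, 3, 6, 7}, add states in Sat(¬a ∨ ¬p) with every successor in Z. Z1 = {0, 1, 3, 4, 6, 7}; Z2 = {0, 1, 2, 3, 4, 6, 7}; fixed.
Sat(A[(¬a ∨ ¬p) U ¬p]) = {0, 1, 2, 3, 4, 6, 7}
|Sat(A[(¬a ∨ ¬p) U ¬p])| = |{0, 1, 2, 3, 4, 6, 7}| = 7.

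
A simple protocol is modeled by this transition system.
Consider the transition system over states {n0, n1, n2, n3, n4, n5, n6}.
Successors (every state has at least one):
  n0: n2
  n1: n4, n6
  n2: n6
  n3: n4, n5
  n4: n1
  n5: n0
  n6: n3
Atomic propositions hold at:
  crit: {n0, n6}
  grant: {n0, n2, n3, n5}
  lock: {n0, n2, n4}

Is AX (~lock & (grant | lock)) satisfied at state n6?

Yes

Sat(~lock) = {n1, n3, n5, n6}
Sat(grant | lock) = {n0, n2, n3, n4, n5}
Sat(~lock & (grant | lock)) = {n3, n5}
Sat(AX (~lock & (grant | lock))) = {s : every successor in {n3, n5}} = {n6}
n6 ∈ Sat(AX (~lock & (grant | lock))) = {n6}, so the formula holds at n6.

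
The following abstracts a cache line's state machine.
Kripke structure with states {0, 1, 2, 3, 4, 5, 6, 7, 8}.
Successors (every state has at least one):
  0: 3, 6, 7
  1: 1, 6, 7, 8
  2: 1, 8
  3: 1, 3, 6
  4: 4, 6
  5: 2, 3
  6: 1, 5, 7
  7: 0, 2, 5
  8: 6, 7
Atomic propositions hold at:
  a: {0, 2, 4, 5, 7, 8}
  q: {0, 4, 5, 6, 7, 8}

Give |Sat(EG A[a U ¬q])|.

4

Sat(¬q) = {1, 2, 3}
A[a U ¬q]: least fixpoint, start Z0 = Sat(¬q) = {1, 2, 3}, add states in Sat(a) with every successor in Z. Z1 = {1, 2, 3, 5}; fixed.
Sat(A[a U ¬q]) = {1, 2, 3, 5}
EG A[a U ¬q]: greatest fixpoint, start Z0 = {1, 2, 3, 5}, keep only states in Sat with some successor in Z. Already a fixed point.
Sat(EG A[a U ¬q]) = {1, 2, 3, 5}
|Sat(EG A[a U ¬q])| = |{1, 2, 3, 5}| = 4.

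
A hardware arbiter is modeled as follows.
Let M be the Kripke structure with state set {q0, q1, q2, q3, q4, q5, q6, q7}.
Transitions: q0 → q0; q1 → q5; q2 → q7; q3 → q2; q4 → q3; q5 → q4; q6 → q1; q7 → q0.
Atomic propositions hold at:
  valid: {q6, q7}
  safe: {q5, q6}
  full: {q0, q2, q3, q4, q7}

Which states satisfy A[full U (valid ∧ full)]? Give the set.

Sat(valid ∧ full) = {q7}
A[full U (valid ∧ full)]: least fixpoint, start Z0 = Sat((valid ∧ full)) = {q7}, add states in Sat(full) with every successor in Z. Z1 = {q2, q7}; Z2 = {q2, q3, q7}; Z3 = {q2, q3, q4, q7}; fixed.
Sat(A[full U (valid ∧ full)]) = {q2, q3, q4, q7}

{q2, q3, q4, q7}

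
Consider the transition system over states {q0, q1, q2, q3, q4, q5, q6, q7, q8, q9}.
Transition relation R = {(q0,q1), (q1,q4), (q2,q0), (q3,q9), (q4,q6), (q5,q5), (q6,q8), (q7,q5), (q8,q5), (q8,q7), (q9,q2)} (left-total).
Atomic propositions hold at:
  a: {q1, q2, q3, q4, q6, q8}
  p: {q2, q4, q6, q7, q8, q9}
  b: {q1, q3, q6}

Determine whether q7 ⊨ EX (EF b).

No

EF b: least fixpoint, start Z0 = {q1, q3, q6}, add states with some successor in Z. Z1 = {q0, q1, q3, q4, q6}; Z2 = {q0, q1, q2, q3, q4, q6}; Z3 = {q0, q1, q2, q3, q4, q6, q9}; fixed.
Sat(EF b) = {q0, q1, q2, q3, q4, q6, q9}
Sat(EX (EF b)) = {s : some successor in {q0, q1, q2, q3, q4, q6, q9}} = {q0, q1, q2, q3, q4, q9}
q7 ∉ Sat(EX (EF b)) = {q0, q1, q2, q3, q4, q9}, so the formula does not hold at q7.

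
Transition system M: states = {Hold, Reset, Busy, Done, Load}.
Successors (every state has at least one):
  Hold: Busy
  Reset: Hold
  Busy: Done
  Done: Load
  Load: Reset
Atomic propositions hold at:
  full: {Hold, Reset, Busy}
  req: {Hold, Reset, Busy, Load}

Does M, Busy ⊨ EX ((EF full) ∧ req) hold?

EF full: least fixpoint, start Z0 = {Hold, Reset, Busy}, add states with some successor in Z. Z1 = {Hold, Reset, Busy, Load}; Z2 = {Hold, Reset, Busy, Done, Load}; fixed.
Sat(EF full) = {Hold, Reset, Busy, Done, Load}
Sat((EF full) ∧ req) = {Hold, Reset, Busy, Load}
Sat(EX ((EF full) ∧ req)) = {s : some successor in {Hold, Reset, Busy, Load}} = {Hold, Reset, Done, Load}
Busy ∉ Sat(EX ((EF full) ∧ req)) = {Hold, Reset, Done, Load}, so the formula does not hold at Busy.

No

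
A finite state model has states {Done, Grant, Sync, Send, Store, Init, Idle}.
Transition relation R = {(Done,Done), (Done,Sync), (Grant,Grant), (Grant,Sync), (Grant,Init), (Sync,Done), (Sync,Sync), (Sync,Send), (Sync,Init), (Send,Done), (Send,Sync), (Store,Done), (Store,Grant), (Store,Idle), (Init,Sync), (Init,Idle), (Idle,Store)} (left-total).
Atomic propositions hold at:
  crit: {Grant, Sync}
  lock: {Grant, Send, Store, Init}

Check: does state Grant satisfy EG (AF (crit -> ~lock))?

No

Sat(~lock) = {Done, Sync, Idle}
Sat(crit -> ~lock) = {Done, Sync, Send, Store, Init, Idle}
AF (crit -> ~lock): least fixpoint, start Z0 = {Done, Sync, Send, Store, Init, Idle}, add states with every successor in Z. Already a fixed point.
Sat(AF (crit -> ~lock)) = {Done, Sync, Send, Store, Init, Idle}
EG (AF (crit -> ~lock)): greatest fixpoint, start Z0 = {Done, Sync, Send, Store, Init, Idle}, keep only states in Sat with some successor in Z. Already a fixed point.
Sat(EG (AF (crit -> ~lock))) = {Done, Sync, Send, Store, Init, Idle}
Grant ∉ Sat(EG (AF (crit -> ~lock))) = {Done, Sync, Send, Store, Init, Idle}, so the formula does not hold at Grant.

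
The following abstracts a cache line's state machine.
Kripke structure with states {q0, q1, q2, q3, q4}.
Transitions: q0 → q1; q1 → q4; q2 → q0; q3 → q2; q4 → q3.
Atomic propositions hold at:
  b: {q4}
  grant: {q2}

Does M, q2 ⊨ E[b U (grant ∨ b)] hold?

Sat(grant ∨ b) = {q2, q4}
E[b U (grant ∨ b)]: least fixpoint, start Z0 = Sat((grant ∨ b)) = {q2, q4}, add states in Sat(b) with some successor in Z. Already a fixed point.
Sat(E[b U (grant ∨ b)]) = {q2, q4}
q2 ∈ Sat(E[b U (grant ∨ b)]) = {q2, q4}, so the formula holds at q2.

Yes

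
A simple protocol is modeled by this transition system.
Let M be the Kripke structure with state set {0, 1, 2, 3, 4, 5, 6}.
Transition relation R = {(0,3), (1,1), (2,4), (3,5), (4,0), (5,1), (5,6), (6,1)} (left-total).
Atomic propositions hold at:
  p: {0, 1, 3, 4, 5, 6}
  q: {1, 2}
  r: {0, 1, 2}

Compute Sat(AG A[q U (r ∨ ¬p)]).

{1}

Sat(¬p) = {2}
Sat(r ∨ ¬p) = {0, 1, 2}
A[q U (r ∨ ¬p)]: least fixpoint, start Z0 = Sat((r ∨ ¬p)) = {0, 1, 2}, add states in Sat(q) with every successor in Z. Already a fixed point.
Sat(A[q U (r ∨ ¬p)]) = {0, 1, 2}
AG A[q U (r ∨ ¬p)]: greatest fixpoint, start Z0 = {0, 1, 2}, keep only states in Sat with every successor in Z. Z1 = {1}; fixed.
Sat(AG A[q U (r ∨ ¬p)]) = {1}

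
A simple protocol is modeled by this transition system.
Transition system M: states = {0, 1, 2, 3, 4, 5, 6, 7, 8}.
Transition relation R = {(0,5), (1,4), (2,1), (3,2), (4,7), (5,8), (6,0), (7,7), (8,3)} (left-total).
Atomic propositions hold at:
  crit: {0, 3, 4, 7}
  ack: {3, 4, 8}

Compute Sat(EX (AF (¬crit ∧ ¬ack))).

Sat(¬crit) = {1, 2, 5, 6, 8}
Sat(¬ack) = {0, 1, 2, 5, 6, 7}
Sat(¬crit ∧ ¬ack) = {1, 2, 5, 6}
AF (¬crit ∧ ¬ack): least fixpoint, start Z0 = {1, 2, 5, 6}, add states with every successor in Z. Z1 = {0, 1, 2, 3, 5, 6}; Z2 = {0, 1, 2, 3, 5, 6, 8}; fixed.
Sat(AF (¬crit ∧ ¬ack)) = {0, 1, 2, 3, 5, 6, 8}
Sat(EX (AF (¬crit ∧ ¬ack))) = {s : some successor in {0, 1, 2, 3, 5, 6, 8}} = {0, 2, 3, 5, 6, 8}

{0, 2, 3, 5, 6, 8}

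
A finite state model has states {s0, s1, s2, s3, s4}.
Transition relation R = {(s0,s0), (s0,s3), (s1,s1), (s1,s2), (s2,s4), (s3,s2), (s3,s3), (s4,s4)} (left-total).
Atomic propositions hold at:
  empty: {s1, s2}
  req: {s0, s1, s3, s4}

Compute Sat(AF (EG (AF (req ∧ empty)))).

Sat(req ∧ empty) = {s1}
AF (req ∧ empty): least fixpoint, start Z0 = {s1}, add states with every successor in Z. Already a fixed point.
Sat(AF (req ∧ empty)) = {s1}
EG (AF (req ∧ empty)): greatest fixpoint, start Z0 = {s1}, keep only states in Sat with some successor in Z. Already a fixed point.
Sat(EG (AF (req ∧ empty))) = {s1}
AF (EG (AF (req ∧ empty))): least fixpoint, start Z0 = {s1}, add states with every successor in Z. Already a fixed point.
Sat(AF (EG (AF (req ∧ empty)))) = {s1}

{s1}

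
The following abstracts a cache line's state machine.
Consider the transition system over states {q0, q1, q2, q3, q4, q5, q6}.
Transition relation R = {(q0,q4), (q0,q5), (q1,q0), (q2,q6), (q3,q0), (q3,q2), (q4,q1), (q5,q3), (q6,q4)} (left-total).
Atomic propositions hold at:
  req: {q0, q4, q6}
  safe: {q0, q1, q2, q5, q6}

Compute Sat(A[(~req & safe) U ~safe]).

Sat(~req) = {q1, q2, q3, q5}
Sat(~req & safe) = {q1, q2, q5}
Sat(~safe) = {q3, q4}
A[(~req & safe) U ~safe]: least fixpoint, start Z0 = Sat(~safe) = {q3, q4}, add states in Sat(~req & safe) with every successor in Z. Z1 = {q3, q4, q5}; fixed.
Sat(A[(~req & safe) U ~safe]) = {q3, q4, q5}

{q3, q4, q5}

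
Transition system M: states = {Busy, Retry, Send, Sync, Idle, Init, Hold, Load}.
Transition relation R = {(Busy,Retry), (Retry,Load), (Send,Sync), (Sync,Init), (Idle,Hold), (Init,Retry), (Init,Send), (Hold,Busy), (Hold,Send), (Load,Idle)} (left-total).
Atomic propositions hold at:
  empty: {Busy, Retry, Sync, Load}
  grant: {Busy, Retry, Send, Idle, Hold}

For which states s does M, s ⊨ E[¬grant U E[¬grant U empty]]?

Sat(¬grant) = {Sync, Init, Load}
E[¬grant U empty]: least fixpoint, start Z0 = Sat(empty) = {Busy, Retry, Sync, Load}, add states in Sat(¬grant) with some successor in Z. Z1 = {Busy, Retry, Sync, Init, Load}; fixed.
Sat(E[¬grant U empty]) = {Busy, Retry, Sync, Init, Load}
E[¬grant U E[¬grant U empty]]: least fixpoint, start Z0 = Sat(E[¬grant U empty]) = {Busy, Retry, Sync, Init, Load}, add states in Sat(¬grant) with some successor in Z. Already a fixed point.
Sat(E[¬grant U E[¬grant U empty]]) = {Busy, Retry, Sync, Init, Load}

{Busy, Retry, Sync, Init, Load}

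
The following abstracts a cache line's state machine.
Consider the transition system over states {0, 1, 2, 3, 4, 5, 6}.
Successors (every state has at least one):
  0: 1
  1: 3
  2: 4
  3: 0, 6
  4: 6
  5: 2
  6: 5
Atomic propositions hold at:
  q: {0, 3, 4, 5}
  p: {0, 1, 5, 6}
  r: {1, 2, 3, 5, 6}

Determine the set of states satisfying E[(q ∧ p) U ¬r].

Sat(q ∧ p) = {0, 5}
Sat(¬r) = {0, 4}
E[(q ∧ p) U ¬r]: least fixpoint, start Z0 = Sat(¬r) = {0, 4}, add states in Sat(q ∧ p) with some successor in Z. Already a fixed point.
Sat(E[(q ∧ p) U ¬r]) = {0, 4}

{0, 4}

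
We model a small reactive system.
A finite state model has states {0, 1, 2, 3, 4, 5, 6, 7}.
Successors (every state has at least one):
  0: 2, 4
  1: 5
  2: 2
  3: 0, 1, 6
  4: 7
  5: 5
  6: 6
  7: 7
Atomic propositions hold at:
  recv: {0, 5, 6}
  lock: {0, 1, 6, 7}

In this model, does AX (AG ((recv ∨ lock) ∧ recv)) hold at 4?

No

Sat(recv ∨ lock) = {0, 1, 5, 6, 7}
Sat((recv ∨ lock) ∧ recv) = {0, 5, 6}
AG ((recv ∨ lock) ∧ recv): greatest fixpoint, start Z0 = {0, 5, 6}, keep only states in Sat with every successor in Z. Z1 = {5, 6}; fixed.
Sat(AG ((recv ∨ lock) ∧ recv)) = {5, 6}
Sat(AX (AG ((recv ∨ lock) ∧ recv))) = {s : every successor in {5, 6}} = {1, 5, 6}
4 ∉ Sat(AX (AG ((recv ∨ lock) ∧ recv))) = {1, 5, 6}, so the formula does not hold at 4.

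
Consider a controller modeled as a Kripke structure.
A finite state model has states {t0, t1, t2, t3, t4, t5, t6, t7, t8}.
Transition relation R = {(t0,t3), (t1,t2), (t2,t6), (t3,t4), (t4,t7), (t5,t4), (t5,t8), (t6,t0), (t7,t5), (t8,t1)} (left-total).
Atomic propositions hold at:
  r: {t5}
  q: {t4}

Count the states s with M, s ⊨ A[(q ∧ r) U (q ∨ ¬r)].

8

Sat(q ∧ r) = ∅
Sat(¬r) = {t0, t1, t2, t3, t4, t6, t7, t8}
Sat(q ∨ ¬r) = {t0, t1, t2, t3, t4, t6, t7, t8}
A[(q ∧ r) U (q ∨ ¬r)]: least fixpoint, start Z0 = Sat((q ∨ ¬r)) = {t0, t1, t2, t3, t4, t6, t7, t8}, add states in Sat(q ∧ r) with every successor in Z. Already a fixed point.
Sat(A[(q ∧ r) U (q ∨ ¬r)]) = {t0, t1, t2, t3, t4, t6, t7, t8}
|Sat(A[(q ∧ r) U (q ∨ ¬r)])| = |{t0, t1, t2, t3, t4, t6, t7, t8}| = 8.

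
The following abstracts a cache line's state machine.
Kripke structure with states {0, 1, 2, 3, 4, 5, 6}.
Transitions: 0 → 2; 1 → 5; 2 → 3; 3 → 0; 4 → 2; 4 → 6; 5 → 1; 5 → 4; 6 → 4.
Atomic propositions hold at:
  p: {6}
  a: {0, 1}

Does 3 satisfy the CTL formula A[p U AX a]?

Yes

Sat(AX a) = {s : every successor in {0, 1}} = {3}
A[p U AX a]: least fixpoint, start Z0 = Sat(AX a) = {3}, add states in Sat(p) with every successor in Z. Already a fixed point.
Sat(A[p U AX a]) = {3}
3 ∈ Sat(A[p U AX a]) = {3}, so the formula holds at 3.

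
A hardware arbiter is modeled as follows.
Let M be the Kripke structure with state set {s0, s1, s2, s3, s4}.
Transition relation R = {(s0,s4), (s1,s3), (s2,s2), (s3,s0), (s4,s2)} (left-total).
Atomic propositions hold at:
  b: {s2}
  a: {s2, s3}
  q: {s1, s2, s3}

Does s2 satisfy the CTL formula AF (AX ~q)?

No

Sat(~q) = {s0, s4}
Sat(AX ~q) = {s : every successor in {s0, s4}} = {s0, s3}
AF (AX ~q): least fixpoint, start Z0 = {s0, s3}, add states with every successor in Z. Z1 = {s0, s1, s3}; fixed.
Sat(AF (AX ~q)) = {s0, s1, s3}
s2 ∉ Sat(AF (AX ~q)) = {s0, s1, s3}, so the formula does not hold at s2.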